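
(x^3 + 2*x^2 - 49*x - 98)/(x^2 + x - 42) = (x^2 - 5*x - 14)/(x - 6)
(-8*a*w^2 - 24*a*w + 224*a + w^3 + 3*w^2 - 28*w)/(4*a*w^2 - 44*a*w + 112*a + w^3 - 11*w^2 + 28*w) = (-8*a*w - 56*a + w^2 + 7*w)/(4*a*w - 28*a + w^2 - 7*w)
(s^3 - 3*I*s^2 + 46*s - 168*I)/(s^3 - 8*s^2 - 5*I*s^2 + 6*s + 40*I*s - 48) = (s^2 + 3*I*s + 28)/(s^2 + s*(-8 + I) - 8*I)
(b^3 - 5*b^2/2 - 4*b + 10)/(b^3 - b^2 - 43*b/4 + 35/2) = 2*(b + 2)/(2*b + 7)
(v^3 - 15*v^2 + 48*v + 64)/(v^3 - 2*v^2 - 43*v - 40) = (v - 8)/(v + 5)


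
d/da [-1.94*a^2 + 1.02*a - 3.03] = 1.02 - 3.88*a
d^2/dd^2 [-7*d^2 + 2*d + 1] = -14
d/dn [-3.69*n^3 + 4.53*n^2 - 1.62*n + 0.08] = -11.07*n^2 + 9.06*n - 1.62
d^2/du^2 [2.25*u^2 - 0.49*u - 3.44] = 4.50000000000000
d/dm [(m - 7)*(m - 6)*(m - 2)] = 3*m^2 - 30*m + 68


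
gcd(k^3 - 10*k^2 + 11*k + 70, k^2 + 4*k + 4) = k + 2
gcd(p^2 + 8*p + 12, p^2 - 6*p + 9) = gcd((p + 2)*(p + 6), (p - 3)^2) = 1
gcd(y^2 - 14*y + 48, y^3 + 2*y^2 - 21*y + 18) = 1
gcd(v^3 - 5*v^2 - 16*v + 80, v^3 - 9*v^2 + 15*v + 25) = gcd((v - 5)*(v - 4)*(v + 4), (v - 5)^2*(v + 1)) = v - 5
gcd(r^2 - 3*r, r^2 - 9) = r - 3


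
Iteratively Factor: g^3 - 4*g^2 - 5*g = (g + 1)*(g^2 - 5*g) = g*(g + 1)*(g - 5)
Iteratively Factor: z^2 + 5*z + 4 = (z + 4)*(z + 1)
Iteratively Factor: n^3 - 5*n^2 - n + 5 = (n + 1)*(n^2 - 6*n + 5) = (n - 1)*(n + 1)*(n - 5)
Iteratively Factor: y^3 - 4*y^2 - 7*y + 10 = (y + 2)*(y^2 - 6*y + 5) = (y - 5)*(y + 2)*(y - 1)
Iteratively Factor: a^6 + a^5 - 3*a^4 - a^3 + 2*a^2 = (a - 1)*(a^5 + 2*a^4 - a^3 - 2*a^2) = a*(a - 1)*(a^4 + 2*a^3 - a^2 - 2*a) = a*(a - 1)*(a + 1)*(a^3 + a^2 - 2*a) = a*(a - 1)^2*(a + 1)*(a^2 + 2*a) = a^2*(a - 1)^2*(a + 1)*(a + 2)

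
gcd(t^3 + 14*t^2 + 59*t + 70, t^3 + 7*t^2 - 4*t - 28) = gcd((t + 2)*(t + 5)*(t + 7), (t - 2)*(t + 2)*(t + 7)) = t^2 + 9*t + 14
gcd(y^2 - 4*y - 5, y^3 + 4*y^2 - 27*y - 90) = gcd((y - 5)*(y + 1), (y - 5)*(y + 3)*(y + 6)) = y - 5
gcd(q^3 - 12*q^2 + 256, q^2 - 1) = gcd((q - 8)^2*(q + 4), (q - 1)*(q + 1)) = 1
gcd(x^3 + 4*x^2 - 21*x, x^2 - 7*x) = x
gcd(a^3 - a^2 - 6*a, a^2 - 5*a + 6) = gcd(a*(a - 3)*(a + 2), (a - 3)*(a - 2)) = a - 3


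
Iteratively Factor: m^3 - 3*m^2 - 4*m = (m + 1)*(m^2 - 4*m) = (m - 4)*(m + 1)*(m)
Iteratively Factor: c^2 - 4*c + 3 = (c - 1)*(c - 3)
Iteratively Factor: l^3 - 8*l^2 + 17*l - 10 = (l - 2)*(l^2 - 6*l + 5) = (l - 2)*(l - 1)*(l - 5)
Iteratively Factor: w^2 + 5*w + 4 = (w + 1)*(w + 4)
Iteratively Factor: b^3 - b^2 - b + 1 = (b - 1)*(b^2 - 1) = (b - 1)*(b + 1)*(b - 1)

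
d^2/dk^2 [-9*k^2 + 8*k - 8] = -18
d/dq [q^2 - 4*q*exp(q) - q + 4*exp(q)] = -4*q*exp(q) + 2*q - 1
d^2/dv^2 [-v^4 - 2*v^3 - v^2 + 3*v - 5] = -12*v^2 - 12*v - 2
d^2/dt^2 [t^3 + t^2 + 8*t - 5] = 6*t + 2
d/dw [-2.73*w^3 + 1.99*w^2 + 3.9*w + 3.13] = -8.19*w^2 + 3.98*w + 3.9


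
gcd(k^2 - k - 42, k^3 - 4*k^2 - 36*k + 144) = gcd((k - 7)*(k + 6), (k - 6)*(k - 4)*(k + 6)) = k + 6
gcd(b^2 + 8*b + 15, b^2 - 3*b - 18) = b + 3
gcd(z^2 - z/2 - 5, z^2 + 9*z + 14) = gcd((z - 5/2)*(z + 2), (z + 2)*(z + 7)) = z + 2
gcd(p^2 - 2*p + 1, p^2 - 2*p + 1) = p^2 - 2*p + 1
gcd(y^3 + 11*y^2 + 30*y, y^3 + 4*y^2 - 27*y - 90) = y + 6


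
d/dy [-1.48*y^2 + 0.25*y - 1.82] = 0.25 - 2.96*y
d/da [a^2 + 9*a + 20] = 2*a + 9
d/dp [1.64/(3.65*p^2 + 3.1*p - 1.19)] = (-11.972*p - 5.084)/(3.65*p^2 + 3.1*p - 1.19)^2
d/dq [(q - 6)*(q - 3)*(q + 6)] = 3*q^2 - 6*q - 36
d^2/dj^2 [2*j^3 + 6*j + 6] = 12*j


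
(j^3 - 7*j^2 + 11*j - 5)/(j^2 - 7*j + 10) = (j^2 - 2*j + 1)/(j - 2)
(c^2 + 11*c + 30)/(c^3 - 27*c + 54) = (c + 5)/(c^2 - 6*c + 9)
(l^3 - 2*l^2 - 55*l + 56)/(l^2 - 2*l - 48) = (l^2 + 6*l - 7)/(l + 6)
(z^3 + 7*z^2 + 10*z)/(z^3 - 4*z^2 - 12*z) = (z + 5)/(z - 6)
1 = 1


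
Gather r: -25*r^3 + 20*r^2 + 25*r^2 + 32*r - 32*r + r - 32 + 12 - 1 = -25*r^3 + 45*r^2 + r - 21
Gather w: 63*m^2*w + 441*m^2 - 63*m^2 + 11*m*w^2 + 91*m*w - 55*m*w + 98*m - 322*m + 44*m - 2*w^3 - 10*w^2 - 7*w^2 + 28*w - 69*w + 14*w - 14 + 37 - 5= 378*m^2 - 180*m - 2*w^3 + w^2*(11*m - 17) + w*(63*m^2 + 36*m - 27) + 18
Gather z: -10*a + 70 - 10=60 - 10*a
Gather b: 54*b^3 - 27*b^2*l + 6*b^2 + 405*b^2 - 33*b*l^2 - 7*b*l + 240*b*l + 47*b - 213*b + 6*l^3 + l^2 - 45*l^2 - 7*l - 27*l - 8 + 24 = 54*b^3 + b^2*(411 - 27*l) + b*(-33*l^2 + 233*l - 166) + 6*l^3 - 44*l^2 - 34*l + 16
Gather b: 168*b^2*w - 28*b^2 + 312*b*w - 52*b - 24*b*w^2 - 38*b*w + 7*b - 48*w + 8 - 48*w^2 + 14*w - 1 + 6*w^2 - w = b^2*(168*w - 28) + b*(-24*w^2 + 274*w - 45) - 42*w^2 - 35*w + 7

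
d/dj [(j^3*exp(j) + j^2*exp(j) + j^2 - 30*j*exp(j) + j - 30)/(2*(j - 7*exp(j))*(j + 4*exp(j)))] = ((j - 7*exp(j))*(j + 4*exp(j))*(j^3*exp(j) + 4*j^2*exp(j) - 28*j*exp(j) + 2*j - 30*exp(j) + 1) - (j - 7*exp(j))*(4*exp(j) + 1)*(j^3*exp(j) + j^2*exp(j) + j^2 - 30*j*exp(j) + j - 30) + (j + 4*exp(j))*(7*exp(j) - 1)*(j^3*exp(j) + j^2*exp(j) + j^2 - 30*j*exp(j) + j - 30))/(2*(j - 7*exp(j))^2*(j + 4*exp(j))^2)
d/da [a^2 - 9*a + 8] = 2*a - 9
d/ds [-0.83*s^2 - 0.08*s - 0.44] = -1.66*s - 0.08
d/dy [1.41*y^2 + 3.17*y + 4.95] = 2.82*y + 3.17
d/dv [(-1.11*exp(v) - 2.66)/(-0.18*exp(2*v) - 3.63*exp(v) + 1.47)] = (-(0.36*exp(v) + 3.63)*(1.11*exp(v) + 2.66) + 0.1998*exp(2*v) + 4.0293*exp(v) - 1.6317)*exp(v)/(0.18*exp(2*v) + 3.63*exp(v) - 1.47)^2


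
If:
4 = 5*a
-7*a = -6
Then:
No Solution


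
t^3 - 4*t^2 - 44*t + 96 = (t - 8)*(t - 2)*(t + 6)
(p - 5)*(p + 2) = p^2 - 3*p - 10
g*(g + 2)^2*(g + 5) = g^4 + 9*g^3 + 24*g^2 + 20*g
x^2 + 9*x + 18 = (x + 3)*(x + 6)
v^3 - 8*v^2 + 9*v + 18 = (v - 6)*(v - 3)*(v + 1)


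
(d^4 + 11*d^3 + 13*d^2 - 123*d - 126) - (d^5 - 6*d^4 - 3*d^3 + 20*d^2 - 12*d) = -d^5 + 7*d^4 + 14*d^3 - 7*d^2 - 111*d - 126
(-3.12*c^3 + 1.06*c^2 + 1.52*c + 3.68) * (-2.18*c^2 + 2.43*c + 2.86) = 6.8016*c^5 - 9.8924*c^4 - 9.661*c^3 - 1.2972*c^2 + 13.2896*c + 10.5248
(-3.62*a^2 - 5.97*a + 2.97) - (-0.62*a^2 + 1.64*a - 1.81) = -3.0*a^2 - 7.61*a + 4.78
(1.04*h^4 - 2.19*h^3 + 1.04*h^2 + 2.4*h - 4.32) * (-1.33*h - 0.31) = -1.3832*h^5 + 2.5903*h^4 - 0.7043*h^3 - 3.5144*h^2 + 5.0016*h + 1.3392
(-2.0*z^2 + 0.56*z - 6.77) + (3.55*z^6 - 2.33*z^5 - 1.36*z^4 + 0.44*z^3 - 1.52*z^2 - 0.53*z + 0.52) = 3.55*z^6 - 2.33*z^5 - 1.36*z^4 + 0.44*z^3 - 3.52*z^2 + 0.03*z - 6.25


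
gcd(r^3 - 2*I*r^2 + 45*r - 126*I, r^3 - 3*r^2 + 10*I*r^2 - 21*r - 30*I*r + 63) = r + 7*I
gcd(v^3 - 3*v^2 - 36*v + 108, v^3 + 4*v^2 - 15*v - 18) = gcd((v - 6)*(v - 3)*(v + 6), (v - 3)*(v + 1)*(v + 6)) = v^2 + 3*v - 18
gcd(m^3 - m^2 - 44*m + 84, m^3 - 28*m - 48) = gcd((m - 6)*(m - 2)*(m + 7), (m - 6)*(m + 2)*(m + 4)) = m - 6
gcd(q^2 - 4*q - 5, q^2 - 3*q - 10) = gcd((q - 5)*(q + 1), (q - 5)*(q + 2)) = q - 5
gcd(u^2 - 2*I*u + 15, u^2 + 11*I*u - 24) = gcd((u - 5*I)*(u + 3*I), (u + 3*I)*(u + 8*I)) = u + 3*I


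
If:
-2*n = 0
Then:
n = 0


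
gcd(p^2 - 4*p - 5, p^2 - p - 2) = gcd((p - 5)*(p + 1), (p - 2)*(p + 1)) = p + 1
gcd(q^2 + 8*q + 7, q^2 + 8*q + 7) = q^2 + 8*q + 7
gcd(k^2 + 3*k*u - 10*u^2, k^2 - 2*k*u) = -k + 2*u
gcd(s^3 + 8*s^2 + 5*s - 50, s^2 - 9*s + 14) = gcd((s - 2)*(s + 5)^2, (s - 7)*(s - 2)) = s - 2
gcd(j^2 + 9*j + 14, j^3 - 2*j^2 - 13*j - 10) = j + 2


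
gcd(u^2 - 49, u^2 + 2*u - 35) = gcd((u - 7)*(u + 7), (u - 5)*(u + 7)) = u + 7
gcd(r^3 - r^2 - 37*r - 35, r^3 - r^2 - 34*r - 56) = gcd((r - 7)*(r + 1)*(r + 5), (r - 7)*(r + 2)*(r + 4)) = r - 7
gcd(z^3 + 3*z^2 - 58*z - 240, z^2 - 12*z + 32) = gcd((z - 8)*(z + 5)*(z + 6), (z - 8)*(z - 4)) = z - 8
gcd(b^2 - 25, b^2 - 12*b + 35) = b - 5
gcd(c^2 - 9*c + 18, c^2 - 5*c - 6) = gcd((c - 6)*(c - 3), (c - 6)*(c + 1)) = c - 6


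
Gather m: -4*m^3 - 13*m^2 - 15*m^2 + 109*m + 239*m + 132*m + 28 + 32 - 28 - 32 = -4*m^3 - 28*m^2 + 480*m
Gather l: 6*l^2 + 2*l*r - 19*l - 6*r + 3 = 6*l^2 + l*(2*r - 19) - 6*r + 3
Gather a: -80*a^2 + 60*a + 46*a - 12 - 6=-80*a^2 + 106*a - 18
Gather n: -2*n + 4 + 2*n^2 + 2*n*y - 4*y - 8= 2*n^2 + n*(2*y - 2) - 4*y - 4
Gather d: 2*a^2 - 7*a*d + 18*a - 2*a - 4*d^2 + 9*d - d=2*a^2 + 16*a - 4*d^2 + d*(8 - 7*a)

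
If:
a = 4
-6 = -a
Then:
No Solution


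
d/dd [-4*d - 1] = -4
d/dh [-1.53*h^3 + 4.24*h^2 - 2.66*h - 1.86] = -4.59*h^2 + 8.48*h - 2.66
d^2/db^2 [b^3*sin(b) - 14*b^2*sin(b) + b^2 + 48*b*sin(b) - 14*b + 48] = -b^3*sin(b) + 14*b^2*sin(b) + 6*b^2*cos(b) - 42*b*sin(b) - 56*b*cos(b) - 28*sin(b) + 96*cos(b) + 2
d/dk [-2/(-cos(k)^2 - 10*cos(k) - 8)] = 4*(cos(k) + 5)*sin(k)/(cos(k)^2 + 10*cos(k) + 8)^2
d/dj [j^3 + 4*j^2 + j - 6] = 3*j^2 + 8*j + 1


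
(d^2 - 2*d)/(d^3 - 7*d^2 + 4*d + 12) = d/(d^2 - 5*d - 6)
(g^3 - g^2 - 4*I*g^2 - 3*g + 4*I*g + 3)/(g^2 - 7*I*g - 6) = (g^2 - g*(1 + 3*I) + 3*I)/(g - 6*I)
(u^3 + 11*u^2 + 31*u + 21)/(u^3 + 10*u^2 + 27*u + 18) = (u + 7)/(u + 6)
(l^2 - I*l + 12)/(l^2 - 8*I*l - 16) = (l + 3*I)/(l - 4*I)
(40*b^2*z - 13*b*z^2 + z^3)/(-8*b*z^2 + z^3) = (-5*b + z)/z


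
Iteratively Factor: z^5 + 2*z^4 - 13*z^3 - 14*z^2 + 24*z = (z - 1)*(z^4 + 3*z^3 - 10*z^2 - 24*z) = (z - 3)*(z - 1)*(z^3 + 6*z^2 + 8*z) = z*(z - 3)*(z - 1)*(z^2 + 6*z + 8) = z*(z - 3)*(z - 1)*(z + 4)*(z + 2)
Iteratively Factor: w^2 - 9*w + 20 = (w - 4)*(w - 5)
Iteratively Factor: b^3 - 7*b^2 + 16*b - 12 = (b - 3)*(b^2 - 4*b + 4) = (b - 3)*(b - 2)*(b - 2)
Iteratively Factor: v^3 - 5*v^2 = (v)*(v^2 - 5*v) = v^2*(v - 5)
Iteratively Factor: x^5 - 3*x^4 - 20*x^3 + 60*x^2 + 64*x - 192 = (x - 3)*(x^4 - 20*x^2 + 64) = (x - 3)*(x + 4)*(x^3 - 4*x^2 - 4*x + 16) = (x - 3)*(x + 2)*(x + 4)*(x^2 - 6*x + 8) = (x - 4)*(x - 3)*(x + 2)*(x + 4)*(x - 2)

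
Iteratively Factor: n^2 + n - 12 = (n - 3)*(n + 4)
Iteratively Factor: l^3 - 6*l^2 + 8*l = (l)*(l^2 - 6*l + 8) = l*(l - 2)*(l - 4)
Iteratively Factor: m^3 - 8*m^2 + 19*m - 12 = (m - 3)*(m^2 - 5*m + 4) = (m - 3)*(m - 1)*(m - 4)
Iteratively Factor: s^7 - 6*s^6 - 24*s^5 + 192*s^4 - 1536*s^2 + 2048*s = (s + 4)*(s^6 - 10*s^5 + 16*s^4 + 128*s^3 - 512*s^2 + 512*s) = (s - 4)*(s + 4)*(s^5 - 6*s^4 - 8*s^3 + 96*s^2 - 128*s) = (s - 4)^2*(s + 4)*(s^4 - 2*s^3 - 16*s^2 + 32*s) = (s - 4)^2*(s + 4)^2*(s^3 - 6*s^2 + 8*s) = (s - 4)^3*(s + 4)^2*(s^2 - 2*s) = s*(s - 4)^3*(s + 4)^2*(s - 2)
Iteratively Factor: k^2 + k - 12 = (k - 3)*(k + 4)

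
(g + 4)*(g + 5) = g^2 + 9*g + 20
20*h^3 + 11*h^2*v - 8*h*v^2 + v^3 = (-5*h + v)*(-4*h + v)*(h + v)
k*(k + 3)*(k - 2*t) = k^3 - 2*k^2*t + 3*k^2 - 6*k*t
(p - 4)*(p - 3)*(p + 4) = p^3 - 3*p^2 - 16*p + 48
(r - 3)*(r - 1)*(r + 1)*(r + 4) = r^4 + r^3 - 13*r^2 - r + 12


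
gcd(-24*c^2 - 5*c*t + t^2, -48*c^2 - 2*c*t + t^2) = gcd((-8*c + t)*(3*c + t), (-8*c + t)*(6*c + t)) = -8*c + t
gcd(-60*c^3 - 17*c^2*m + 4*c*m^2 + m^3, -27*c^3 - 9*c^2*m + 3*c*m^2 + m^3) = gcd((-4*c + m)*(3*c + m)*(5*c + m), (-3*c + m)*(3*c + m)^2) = 3*c + m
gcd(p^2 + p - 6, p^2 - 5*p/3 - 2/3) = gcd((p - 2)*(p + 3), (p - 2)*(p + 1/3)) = p - 2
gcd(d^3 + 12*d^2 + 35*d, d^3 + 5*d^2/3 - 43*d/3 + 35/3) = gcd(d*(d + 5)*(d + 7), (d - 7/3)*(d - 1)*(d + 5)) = d + 5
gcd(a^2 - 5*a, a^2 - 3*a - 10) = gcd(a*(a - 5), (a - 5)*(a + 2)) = a - 5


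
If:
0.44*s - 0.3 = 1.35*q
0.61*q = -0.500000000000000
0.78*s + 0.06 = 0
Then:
No Solution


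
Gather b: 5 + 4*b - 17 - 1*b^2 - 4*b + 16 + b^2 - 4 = 0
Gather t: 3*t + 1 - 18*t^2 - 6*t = -18*t^2 - 3*t + 1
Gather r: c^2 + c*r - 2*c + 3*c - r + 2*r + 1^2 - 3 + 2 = c^2 + c + r*(c + 1)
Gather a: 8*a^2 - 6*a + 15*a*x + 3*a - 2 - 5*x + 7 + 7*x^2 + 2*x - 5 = 8*a^2 + a*(15*x - 3) + 7*x^2 - 3*x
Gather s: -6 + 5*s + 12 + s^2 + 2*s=s^2 + 7*s + 6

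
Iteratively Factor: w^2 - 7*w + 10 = (w - 2)*(w - 5)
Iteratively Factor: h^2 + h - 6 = (h + 3)*(h - 2)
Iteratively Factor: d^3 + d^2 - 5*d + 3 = (d - 1)*(d^2 + 2*d - 3) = (d - 1)^2*(d + 3)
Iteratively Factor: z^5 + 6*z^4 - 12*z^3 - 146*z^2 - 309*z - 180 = (z - 5)*(z^4 + 11*z^3 + 43*z^2 + 69*z + 36) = (z - 5)*(z + 4)*(z^3 + 7*z^2 + 15*z + 9) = (z - 5)*(z + 3)*(z + 4)*(z^2 + 4*z + 3) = (z - 5)*(z + 1)*(z + 3)*(z + 4)*(z + 3)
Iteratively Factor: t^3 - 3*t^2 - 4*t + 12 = (t + 2)*(t^2 - 5*t + 6) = (t - 2)*(t + 2)*(t - 3)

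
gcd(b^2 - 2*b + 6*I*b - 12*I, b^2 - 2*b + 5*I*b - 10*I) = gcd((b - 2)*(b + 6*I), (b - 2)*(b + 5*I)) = b - 2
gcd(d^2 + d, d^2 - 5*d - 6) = d + 1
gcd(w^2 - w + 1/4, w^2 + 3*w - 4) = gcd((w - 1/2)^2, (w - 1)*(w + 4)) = 1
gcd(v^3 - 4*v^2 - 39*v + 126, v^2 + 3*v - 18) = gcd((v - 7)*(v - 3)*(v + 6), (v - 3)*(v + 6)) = v^2 + 3*v - 18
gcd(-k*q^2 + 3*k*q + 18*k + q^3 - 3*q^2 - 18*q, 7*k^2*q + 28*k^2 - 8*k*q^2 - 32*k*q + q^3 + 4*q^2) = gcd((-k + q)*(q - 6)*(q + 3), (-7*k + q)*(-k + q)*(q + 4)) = -k + q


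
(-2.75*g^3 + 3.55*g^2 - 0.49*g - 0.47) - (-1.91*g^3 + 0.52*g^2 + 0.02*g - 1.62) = -0.84*g^3 + 3.03*g^2 - 0.51*g + 1.15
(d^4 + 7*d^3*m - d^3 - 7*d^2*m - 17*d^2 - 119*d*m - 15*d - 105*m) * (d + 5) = d^5 + 7*d^4*m + 4*d^4 + 28*d^3*m - 22*d^3 - 154*d^2*m - 100*d^2 - 700*d*m - 75*d - 525*m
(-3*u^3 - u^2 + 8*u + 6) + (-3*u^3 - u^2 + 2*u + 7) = -6*u^3 - 2*u^2 + 10*u + 13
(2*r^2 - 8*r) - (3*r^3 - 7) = -3*r^3 + 2*r^2 - 8*r + 7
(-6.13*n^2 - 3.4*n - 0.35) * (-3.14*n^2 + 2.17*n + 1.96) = 19.2482*n^4 - 2.6261*n^3 - 18.2938*n^2 - 7.4235*n - 0.686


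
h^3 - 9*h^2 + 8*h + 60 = (h - 6)*(h - 5)*(h + 2)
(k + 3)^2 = k^2 + 6*k + 9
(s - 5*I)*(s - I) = s^2 - 6*I*s - 5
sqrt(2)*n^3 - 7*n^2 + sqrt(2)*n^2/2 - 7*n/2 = n*(n - 7*sqrt(2)/2)*(sqrt(2)*n + sqrt(2)/2)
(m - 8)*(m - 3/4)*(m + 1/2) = m^3 - 33*m^2/4 + 13*m/8 + 3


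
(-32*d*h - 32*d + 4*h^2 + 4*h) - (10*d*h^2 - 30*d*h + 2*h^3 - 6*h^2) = -10*d*h^2 - 2*d*h - 32*d - 2*h^3 + 10*h^2 + 4*h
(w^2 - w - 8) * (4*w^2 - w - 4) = 4*w^4 - 5*w^3 - 35*w^2 + 12*w + 32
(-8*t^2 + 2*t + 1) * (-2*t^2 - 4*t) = 16*t^4 + 28*t^3 - 10*t^2 - 4*t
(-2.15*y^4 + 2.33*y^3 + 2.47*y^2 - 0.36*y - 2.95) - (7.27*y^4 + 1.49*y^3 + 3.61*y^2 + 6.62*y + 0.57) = -9.42*y^4 + 0.84*y^3 - 1.14*y^2 - 6.98*y - 3.52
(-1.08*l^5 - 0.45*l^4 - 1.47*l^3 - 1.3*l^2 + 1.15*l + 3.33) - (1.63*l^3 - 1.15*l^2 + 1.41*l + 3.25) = -1.08*l^5 - 0.45*l^4 - 3.1*l^3 - 0.15*l^2 - 0.26*l + 0.0800000000000001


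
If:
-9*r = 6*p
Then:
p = -3*r/2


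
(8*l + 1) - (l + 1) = 7*l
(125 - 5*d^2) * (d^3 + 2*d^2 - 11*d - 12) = -5*d^5 - 10*d^4 + 180*d^3 + 310*d^2 - 1375*d - 1500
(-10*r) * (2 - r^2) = 10*r^3 - 20*r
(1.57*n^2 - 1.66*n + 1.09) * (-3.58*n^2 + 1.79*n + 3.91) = -5.6206*n^4 + 8.7531*n^3 - 0.734900000000001*n^2 - 4.5395*n + 4.2619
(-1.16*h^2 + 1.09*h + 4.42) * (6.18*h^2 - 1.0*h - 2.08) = -7.1688*h^4 + 7.8962*h^3 + 28.6384*h^2 - 6.6872*h - 9.1936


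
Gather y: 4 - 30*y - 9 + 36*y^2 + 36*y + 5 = 36*y^2 + 6*y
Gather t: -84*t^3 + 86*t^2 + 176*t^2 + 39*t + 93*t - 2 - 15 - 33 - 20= -84*t^3 + 262*t^2 + 132*t - 70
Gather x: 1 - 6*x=1 - 6*x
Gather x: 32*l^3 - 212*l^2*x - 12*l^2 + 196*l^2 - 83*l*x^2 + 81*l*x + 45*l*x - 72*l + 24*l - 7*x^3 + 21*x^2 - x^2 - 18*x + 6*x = 32*l^3 + 184*l^2 - 48*l - 7*x^3 + x^2*(20 - 83*l) + x*(-212*l^2 + 126*l - 12)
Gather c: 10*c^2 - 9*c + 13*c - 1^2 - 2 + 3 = 10*c^2 + 4*c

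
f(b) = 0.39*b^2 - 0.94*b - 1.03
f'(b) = 0.78*b - 0.94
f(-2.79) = 4.63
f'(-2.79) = -3.12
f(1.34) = -1.59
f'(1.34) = 0.11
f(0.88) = -1.56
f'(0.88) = -0.25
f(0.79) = -1.53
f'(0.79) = -0.32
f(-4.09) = 9.34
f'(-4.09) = -4.13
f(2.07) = -1.30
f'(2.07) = 0.67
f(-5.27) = 14.76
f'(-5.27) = -5.05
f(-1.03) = 0.35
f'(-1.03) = -1.74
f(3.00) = -0.34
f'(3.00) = 1.40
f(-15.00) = 100.82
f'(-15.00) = -12.64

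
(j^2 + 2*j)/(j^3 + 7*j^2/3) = 3*(j + 2)/(j*(3*j + 7))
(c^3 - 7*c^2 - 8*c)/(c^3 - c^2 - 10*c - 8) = c*(c - 8)/(c^2 - 2*c - 8)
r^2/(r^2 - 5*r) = r/(r - 5)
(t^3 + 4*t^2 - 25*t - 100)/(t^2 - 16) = (t^2 - 25)/(t - 4)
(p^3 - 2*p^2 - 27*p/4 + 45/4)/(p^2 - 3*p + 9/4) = (2*p^2 - p - 15)/(2*p - 3)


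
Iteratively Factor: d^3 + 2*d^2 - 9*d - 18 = (d + 3)*(d^2 - d - 6) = (d + 2)*(d + 3)*(d - 3)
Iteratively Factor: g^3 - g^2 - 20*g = (g)*(g^2 - g - 20) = g*(g - 5)*(g + 4)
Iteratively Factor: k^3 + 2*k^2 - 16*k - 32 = (k + 4)*(k^2 - 2*k - 8) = (k + 2)*(k + 4)*(k - 4)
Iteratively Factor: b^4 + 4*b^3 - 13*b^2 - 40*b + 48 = (b + 4)*(b^3 - 13*b + 12) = (b + 4)^2*(b^2 - 4*b + 3) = (b - 1)*(b + 4)^2*(b - 3)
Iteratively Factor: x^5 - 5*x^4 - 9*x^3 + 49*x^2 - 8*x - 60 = (x - 5)*(x^4 - 9*x^2 + 4*x + 12) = (x - 5)*(x + 1)*(x^3 - x^2 - 8*x + 12) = (x - 5)*(x + 1)*(x + 3)*(x^2 - 4*x + 4) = (x - 5)*(x - 2)*(x + 1)*(x + 3)*(x - 2)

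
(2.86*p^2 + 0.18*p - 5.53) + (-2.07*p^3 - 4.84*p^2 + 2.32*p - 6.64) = -2.07*p^3 - 1.98*p^2 + 2.5*p - 12.17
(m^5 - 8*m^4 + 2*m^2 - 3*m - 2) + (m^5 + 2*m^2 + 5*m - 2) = 2*m^5 - 8*m^4 + 4*m^2 + 2*m - 4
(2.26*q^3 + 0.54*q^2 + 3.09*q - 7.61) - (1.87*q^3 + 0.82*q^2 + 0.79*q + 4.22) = 0.39*q^3 - 0.28*q^2 + 2.3*q - 11.83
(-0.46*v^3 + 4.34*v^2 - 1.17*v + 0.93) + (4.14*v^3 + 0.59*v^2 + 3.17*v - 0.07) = 3.68*v^3 + 4.93*v^2 + 2.0*v + 0.86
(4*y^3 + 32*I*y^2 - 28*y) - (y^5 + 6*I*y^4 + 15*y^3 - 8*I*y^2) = -y^5 - 6*I*y^4 - 11*y^3 + 40*I*y^2 - 28*y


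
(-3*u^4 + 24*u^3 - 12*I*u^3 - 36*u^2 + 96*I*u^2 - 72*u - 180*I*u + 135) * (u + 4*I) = -3*u^5 + 24*u^4 - 24*I*u^4 + 12*u^3 + 192*I*u^3 - 456*u^2 - 324*I*u^2 + 855*u - 288*I*u + 540*I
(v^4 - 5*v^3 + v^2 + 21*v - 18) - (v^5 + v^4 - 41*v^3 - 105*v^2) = -v^5 + 36*v^3 + 106*v^2 + 21*v - 18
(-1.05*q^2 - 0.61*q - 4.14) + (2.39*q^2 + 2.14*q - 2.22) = 1.34*q^2 + 1.53*q - 6.36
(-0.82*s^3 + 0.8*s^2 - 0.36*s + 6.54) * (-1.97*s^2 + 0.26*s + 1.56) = 1.6154*s^5 - 1.7892*s^4 - 0.362*s^3 - 11.7294*s^2 + 1.1388*s + 10.2024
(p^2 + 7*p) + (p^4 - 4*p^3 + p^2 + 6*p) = p^4 - 4*p^3 + 2*p^2 + 13*p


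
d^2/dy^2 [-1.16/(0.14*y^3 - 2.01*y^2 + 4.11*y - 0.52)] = ((0.9744*y - 4.6632)*(0.14*y^3 - 2.01*y^2 + 4.11*y - 0.52) - 1.16*(0.42*y^2 - 4.02*y + 4.11)*(0.84*y^2 - 8.04*y + 8.22))/(0.14*y^3 - 2.01*y^2 + 4.11*y - 0.52)^3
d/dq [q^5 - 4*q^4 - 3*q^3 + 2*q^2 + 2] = q*(5*q^3 - 16*q^2 - 9*q + 4)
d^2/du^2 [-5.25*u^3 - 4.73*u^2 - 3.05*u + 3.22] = -31.5*u - 9.46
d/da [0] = 0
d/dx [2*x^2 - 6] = 4*x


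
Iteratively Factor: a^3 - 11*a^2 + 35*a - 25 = (a - 1)*(a^2 - 10*a + 25) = (a - 5)*(a - 1)*(a - 5)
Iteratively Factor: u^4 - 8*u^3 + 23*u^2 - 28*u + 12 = (u - 1)*(u^3 - 7*u^2 + 16*u - 12) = (u - 2)*(u - 1)*(u^2 - 5*u + 6) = (u - 3)*(u - 2)*(u - 1)*(u - 2)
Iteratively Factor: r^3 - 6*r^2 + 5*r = (r - 1)*(r^2 - 5*r) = r*(r - 1)*(r - 5)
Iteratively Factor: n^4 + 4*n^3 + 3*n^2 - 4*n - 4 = (n + 1)*(n^3 + 3*n^2 - 4) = (n + 1)*(n + 2)*(n^2 + n - 2) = (n - 1)*(n + 1)*(n + 2)*(n + 2)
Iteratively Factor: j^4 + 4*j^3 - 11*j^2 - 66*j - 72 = (j + 3)*(j^3 + j^2 - 14*j - 24) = (j + 2)*(j + 3)*(j^2 - j - 12) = (j - 4)*(j + 2)*(j + 3)*(j + 3)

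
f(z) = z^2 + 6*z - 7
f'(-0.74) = 4.52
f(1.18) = 1.47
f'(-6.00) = -6.00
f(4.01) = 33.14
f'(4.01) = 14.02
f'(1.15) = 8.30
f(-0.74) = -10.89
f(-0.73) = -10.85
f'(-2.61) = 0.78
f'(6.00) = 18.00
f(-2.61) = -15.85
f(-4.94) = -12.24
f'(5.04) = 16.08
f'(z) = 2*z + 6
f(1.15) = 1.22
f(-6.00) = -7.00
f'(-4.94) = -3.88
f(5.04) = 48.64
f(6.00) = 65.00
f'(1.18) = 8.36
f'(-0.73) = 4.54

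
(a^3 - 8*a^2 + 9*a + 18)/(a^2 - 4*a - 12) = (a^2 - 2*a - 3)/(a + 2)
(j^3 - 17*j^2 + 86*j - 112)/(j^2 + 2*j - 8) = (j^2 - 15*j + 56)/(j + 4)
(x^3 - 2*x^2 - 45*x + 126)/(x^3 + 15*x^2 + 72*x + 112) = (x^2 - 9*x + 18)/(x^2 + 8*x + 16)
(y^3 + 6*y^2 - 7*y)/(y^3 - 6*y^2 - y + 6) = y*(y + 7)/(y^2 - 5*y - 6)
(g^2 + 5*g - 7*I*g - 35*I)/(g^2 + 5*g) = (g - 7*I)/g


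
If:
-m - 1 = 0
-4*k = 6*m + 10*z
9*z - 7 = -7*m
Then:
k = -43/18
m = -1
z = 14/9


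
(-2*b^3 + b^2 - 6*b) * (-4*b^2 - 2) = 8*b^5 - 4*b^4 + 28*b^3 - 2*b^2 + 12*b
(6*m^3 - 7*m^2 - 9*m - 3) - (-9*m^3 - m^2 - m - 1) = 15*m^3 - 6*m^2 - 8*m - 2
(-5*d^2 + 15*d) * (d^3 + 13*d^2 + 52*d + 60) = -5*d^5 - 50*d^4 - 65*d^3 + 480*d^2 + 900*d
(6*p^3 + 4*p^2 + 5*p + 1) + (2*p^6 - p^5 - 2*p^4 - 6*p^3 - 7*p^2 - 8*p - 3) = 2*p^6 - p^5 - 2*p^4 - 3*p^2 - 3*p - 2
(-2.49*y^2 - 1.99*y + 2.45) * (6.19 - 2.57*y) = 6.3993*y^3 - 10.2988*y^2 - 18.6146*y + 15.1655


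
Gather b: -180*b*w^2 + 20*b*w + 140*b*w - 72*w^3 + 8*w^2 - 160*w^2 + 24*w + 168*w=b*(-180*w^2 + 160*w) - 72*w^3 - 152*w^2 + 192*w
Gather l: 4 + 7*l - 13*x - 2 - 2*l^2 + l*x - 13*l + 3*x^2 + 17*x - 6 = -2*l^2 + l*(x - 6) + 3*x^2 + 4*x - 4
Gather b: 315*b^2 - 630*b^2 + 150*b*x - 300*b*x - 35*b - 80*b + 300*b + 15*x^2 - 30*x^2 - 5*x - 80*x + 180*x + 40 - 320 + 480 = -315*b^2 + b*(185 - 150*x) - 15*x^2 + 95*x + 200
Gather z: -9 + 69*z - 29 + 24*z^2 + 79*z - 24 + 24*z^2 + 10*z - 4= 48*z^2 + 158*z - 66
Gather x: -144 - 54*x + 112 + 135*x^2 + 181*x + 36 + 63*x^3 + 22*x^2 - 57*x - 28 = 63*x^3 + 157*x^2 + 70*x - 24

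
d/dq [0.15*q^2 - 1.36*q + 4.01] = 0.3*q - 1.36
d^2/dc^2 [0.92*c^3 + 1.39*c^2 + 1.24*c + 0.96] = 5.52*c + 2.78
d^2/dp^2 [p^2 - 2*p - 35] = 2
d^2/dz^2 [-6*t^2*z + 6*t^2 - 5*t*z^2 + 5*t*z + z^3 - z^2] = -10*t + 6*z - 2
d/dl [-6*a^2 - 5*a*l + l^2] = -5*a + 2*l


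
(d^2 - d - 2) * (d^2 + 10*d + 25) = d^4 + 9*d^3 + 13*d^2 - 45*d - 50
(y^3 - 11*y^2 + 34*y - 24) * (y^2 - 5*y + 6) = y^5 - 16*y^4 + 95*y^3 - 260*y^2 + 324*y - 144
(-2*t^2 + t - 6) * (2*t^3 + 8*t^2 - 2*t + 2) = -4*t^5 - 14*t^4 - 54*t^2 + 14*t - 12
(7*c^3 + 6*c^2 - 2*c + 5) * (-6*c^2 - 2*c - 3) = -42*c^5 - 50*c^4 - 21*c^3 - 44*c^2 - 4*c - 15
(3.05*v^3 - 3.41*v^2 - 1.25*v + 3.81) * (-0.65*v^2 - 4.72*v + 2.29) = -1.9825*v^5 - 12.1795*v^4 + 23.8922*v^3 - 4.3854*v^2 - 20.8457*v + 8.7249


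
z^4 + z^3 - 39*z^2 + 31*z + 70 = (z - 5)*(z - 2)*(z + 1)*(z + 7)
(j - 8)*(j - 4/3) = j^2 - 28*j/3 + 32/3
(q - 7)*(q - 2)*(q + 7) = q^3 - 2*q^2 - 49*q + 98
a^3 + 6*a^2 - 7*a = a*(a - 1)*(a + 7)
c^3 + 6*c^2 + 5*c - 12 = (c - 1)*(c + 3)*(c + 4)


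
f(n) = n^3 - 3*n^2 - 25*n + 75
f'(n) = 3*n^2 - 6*n - 25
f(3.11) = -1.69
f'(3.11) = -14.64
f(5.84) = 25.86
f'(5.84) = 42.28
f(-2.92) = 97.52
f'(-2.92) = 18.10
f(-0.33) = 82.89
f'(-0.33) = -22.69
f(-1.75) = 104.20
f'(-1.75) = -5.31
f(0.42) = 64.04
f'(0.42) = -26.99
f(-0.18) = 79.40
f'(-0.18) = -23.82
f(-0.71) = 90.88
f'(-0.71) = -19.23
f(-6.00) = -99.00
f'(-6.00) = 119.00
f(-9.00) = -672.00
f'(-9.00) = 272.00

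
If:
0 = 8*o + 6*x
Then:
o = -3*x/4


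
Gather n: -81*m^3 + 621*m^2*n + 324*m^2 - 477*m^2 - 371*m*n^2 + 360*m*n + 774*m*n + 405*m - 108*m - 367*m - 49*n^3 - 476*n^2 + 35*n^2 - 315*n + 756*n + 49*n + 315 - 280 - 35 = -81*m^3 - 153*m^2 - 70*m - 49*n^3 + n^2*(-371*m - 441) + n*(621*m^2 + 1134*m + 490)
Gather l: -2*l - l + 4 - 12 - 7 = -3*l - 15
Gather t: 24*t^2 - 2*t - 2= 24*t^2 - 2*t - 2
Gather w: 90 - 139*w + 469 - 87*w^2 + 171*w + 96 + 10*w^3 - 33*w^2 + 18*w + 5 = 10*w^3 - 120*w^2 + 50*w + 660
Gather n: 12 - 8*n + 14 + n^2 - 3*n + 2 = n^2 - 11*n + 28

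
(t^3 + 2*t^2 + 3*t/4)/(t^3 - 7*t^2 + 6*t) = (t^2 + 2*t + 3/4)/(t^2 - 7*t + 6)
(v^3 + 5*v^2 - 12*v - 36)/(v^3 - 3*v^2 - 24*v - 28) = (v^2 + 3*v - 18)/(v^2 - 5*v - 14)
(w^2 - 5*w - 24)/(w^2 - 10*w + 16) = (w + 3)/(w - 2)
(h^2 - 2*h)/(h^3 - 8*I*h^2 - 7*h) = (2 - h)/(-h^2 + 8*I*h + 7)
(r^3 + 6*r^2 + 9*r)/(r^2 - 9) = r*(r + 3)/(r - 3)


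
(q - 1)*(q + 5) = q^2 + 4*q - 5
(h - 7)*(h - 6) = h^2 - 13*h + 42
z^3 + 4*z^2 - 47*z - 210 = (z - 7)*(z + 5)*(z + 6)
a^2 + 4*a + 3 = (a + 1)*(a + 3)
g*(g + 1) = g^2 + g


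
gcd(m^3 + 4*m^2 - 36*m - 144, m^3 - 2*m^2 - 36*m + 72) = m^2 - 36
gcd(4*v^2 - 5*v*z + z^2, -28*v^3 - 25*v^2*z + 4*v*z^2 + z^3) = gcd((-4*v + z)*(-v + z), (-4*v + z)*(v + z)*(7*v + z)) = -4*v + z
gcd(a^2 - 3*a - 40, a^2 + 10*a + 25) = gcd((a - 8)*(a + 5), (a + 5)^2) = a + 5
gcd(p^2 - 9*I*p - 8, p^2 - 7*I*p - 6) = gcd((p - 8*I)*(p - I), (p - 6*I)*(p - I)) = p - I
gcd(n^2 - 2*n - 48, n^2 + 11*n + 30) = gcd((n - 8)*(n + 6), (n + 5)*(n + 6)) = n + 6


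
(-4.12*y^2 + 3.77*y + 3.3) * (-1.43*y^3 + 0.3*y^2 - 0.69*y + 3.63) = 5.8916*y^5 - 6.6271*y^4 - 0.745199999999999*y^3 - 16.5669*y^2 + 11.4081*y + 11.979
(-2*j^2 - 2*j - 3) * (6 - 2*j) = 4*j^3 - 8*j^2 - 6*j - 18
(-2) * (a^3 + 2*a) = -2*a^3 - 4*a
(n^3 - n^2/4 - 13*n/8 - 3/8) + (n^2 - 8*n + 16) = n^3 + 3*n^2/4 - 77*n/8 + 125/8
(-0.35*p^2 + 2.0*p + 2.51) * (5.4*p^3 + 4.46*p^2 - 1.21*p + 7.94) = -1.89*p^5 + 9.239*p^4 + 22.8975*p^3 + 5.9956*p^2 + 12.8429*p + 19.9294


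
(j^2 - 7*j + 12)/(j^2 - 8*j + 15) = (j - 4)/(j - 5)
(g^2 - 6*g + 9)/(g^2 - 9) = (g - 3)/(g + 3)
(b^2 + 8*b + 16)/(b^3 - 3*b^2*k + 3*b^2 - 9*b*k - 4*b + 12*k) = (b + 4)/(b^2 - 3*b*k - b + 3*k)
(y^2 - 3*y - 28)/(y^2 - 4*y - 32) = (y - 7)/(y - 8)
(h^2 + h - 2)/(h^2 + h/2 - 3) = 2*(h - 1)/(2*h - 3)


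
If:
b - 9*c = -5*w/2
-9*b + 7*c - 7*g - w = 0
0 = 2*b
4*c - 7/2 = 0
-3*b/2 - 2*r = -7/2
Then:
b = 0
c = 7/8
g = 17/40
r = 7/4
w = 63/20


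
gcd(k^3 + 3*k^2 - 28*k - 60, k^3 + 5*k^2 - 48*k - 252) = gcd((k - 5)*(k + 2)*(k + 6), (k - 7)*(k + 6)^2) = k + 6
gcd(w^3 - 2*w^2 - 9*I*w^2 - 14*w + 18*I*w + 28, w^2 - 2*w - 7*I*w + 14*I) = w^2 + w*(-2 - 7*I) + 14*I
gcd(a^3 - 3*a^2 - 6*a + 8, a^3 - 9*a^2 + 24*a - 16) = a^2 - 5*a + 4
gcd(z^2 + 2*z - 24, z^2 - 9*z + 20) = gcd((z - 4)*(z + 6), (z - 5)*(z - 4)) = z - 4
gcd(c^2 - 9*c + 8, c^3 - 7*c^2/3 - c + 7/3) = c - 1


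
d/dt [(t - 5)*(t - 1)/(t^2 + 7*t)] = (13*t^2 - 10*t - 35)/(t^2*(t^2 + 14*t + 49))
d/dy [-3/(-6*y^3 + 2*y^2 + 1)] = 6*y*(2 - 9*y)/(-6*y^3 + 2*y^2 + 1)^2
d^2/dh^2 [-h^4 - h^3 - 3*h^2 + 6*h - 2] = -12*h^2 - 6*h - 6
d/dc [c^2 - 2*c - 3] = 2*c - 2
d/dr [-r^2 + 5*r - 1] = 5 - 2*r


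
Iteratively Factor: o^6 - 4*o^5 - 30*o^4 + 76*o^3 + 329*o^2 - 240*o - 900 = (o + 3)*(o^5 - 7*o^4 - 9*o^3 + 103*o^2 + 20*o - 300) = (o - 5)*(o + 3)*(o^4 - 2*o^3 - 19*o^2 + 8*o + 60) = (o - 5)^2*(o + 3)*(o^3 + 3*o^2 - 4*o - 12) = (o - 5)^2*(o + 3)^2*(o^2 - 4) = (o - 5)^2*(o - 2)*(o + 3)^2*(o + 2)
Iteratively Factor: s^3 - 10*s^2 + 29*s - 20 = (s - 1)*(s^2 - 9*s + 20) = (s - 5)*(s - 1)*(s - 4)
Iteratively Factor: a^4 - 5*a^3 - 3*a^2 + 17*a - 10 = (a - 1)*(a^3 - 4*a^2 - 7*a + 10) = (a - 5)*(a - 1)*(a^2 + a - 2) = (a - 5)*(a - 1)^2*(a + 2)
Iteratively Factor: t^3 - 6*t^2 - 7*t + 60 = (t - 4)*(t^2 - 2*t - 15) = (t - 5)*(t - 4)*(t + 3)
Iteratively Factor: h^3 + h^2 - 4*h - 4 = (h + 2)*(h^2 - h - 2) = (h - 2)*(h + 2)*(h + 1)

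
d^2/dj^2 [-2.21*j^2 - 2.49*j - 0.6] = -4.42000000000000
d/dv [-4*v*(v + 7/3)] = -8*v - 28/3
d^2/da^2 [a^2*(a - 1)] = 6*a - 2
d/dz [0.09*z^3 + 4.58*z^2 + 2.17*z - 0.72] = 0.27*z^2 + 9.16*z + 2.17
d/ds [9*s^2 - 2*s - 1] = 18*s - 2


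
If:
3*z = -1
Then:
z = -1/3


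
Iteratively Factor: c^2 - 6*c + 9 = (c - 3)*(c - 3)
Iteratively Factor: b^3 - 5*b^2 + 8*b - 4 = (b - 2)*(b^2 - 3*b + 2) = (b - 2)*(b - 1)*(b - 2)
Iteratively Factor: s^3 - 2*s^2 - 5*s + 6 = (s - 3)*(s^2 + s - 2) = (s - 3)*(s - 1)*(s + 2)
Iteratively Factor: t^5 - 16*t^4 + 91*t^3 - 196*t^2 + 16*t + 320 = (t - 5)*(t^4 - 11*t^3 + 36*t^2 - 16*t - 64) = (t - 5)*(t + 1)*(t^3 - 12*t^2 + 48*t - 64) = (t - 5)*(t - 4)*(t + 1)*(t^2 - 8*t + 16) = (t - 5)*(t - 4)^2*(t + 1)*(t - 4)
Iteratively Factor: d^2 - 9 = (d + 3)*(d - 3)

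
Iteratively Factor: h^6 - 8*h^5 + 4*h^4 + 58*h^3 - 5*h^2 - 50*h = (h + 2)*(h^5 - 10*h^4 + 24*h^3 + 10*h^2 - 25*h) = (h - 1)*(h + 2)*(h^4 - 9*h^3 + 15*h^2 + 25*h) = (h - 1)*(h + 1)*(h + 2)*(h^3 - 10*h^2 + 25*h) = h*(h - 1)*(h + 1)*(h + 2)*(h^2 - 10*h + 25) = h*(h - 5)*(h - 1)*(h + 1)*(h + 2)*(h - 5)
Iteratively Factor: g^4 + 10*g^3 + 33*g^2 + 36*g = (g + 3)*(g^3 + 7*g^2 + 12*g) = (g + 3)*(g + 4)*(g^2 + 3*g) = g*(g + 3)*(g + 4)*(g + 3)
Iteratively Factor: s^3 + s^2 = (s + 1)*(s^2) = s*(s + 1)*(s)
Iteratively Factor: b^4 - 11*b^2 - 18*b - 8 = (b - 4)*(b^3 + 4*b^2 + 5*b + 2) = (b - 4)*(b + 1)*(b^2 + 3*b + 2) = (b - 4)*(b + 1)*(b + 2)*(b + 1)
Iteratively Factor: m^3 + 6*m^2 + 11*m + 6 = (m + 1)*(m^2 + 5*m + 6) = (m + 1)*(m + 3)*(m + 2)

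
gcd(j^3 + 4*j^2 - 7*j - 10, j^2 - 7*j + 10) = j - 2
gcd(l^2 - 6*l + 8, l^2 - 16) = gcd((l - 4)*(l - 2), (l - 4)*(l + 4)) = l - 4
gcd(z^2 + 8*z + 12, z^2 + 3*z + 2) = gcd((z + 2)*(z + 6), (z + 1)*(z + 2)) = z + 2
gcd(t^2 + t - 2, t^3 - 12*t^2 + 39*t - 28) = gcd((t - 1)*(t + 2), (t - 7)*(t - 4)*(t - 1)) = t - 1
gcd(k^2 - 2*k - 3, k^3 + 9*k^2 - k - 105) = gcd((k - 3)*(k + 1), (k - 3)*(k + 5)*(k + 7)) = k - 3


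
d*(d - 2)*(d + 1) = d^3 - d^2 - 2*d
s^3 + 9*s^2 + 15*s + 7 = (s + 1)^2*(s + 7)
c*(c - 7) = c^2 - 7*c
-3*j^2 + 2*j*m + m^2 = (-j + m)*(3*j + m)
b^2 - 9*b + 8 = (b - 8)*(b - 1)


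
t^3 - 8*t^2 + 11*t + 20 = (t - 5)*(t - 4)*(t + 1)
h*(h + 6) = h^2 + 6*h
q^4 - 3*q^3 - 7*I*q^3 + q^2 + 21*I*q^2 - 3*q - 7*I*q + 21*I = (q - 3)*(q - 7*I)*(q - I)*(q + I)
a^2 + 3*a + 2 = (a + 1)*(a + 2)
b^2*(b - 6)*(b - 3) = b^4 - 9*b^3 + 18*b^2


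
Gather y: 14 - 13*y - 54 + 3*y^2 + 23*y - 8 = 3*y^2 + 10*y - 48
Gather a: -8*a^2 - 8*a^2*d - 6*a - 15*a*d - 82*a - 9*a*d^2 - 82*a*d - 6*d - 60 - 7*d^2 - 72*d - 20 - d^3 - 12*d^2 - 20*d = a^2*(-8*d - 8) + a*(-9*d^2 - 97*d - 88) - d^3 - 19*d^2 - 98*d - 80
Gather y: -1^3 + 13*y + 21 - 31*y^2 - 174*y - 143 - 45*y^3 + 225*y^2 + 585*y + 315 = -45*y^3 + 194*y^2 + 424*y + 192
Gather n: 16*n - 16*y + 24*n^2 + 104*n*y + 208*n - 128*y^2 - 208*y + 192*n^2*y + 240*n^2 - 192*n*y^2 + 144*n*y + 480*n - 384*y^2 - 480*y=n^2*(192*y + 264) + n*(-192*y^2 + 248*y + 704) - 512*y^2 - 704*y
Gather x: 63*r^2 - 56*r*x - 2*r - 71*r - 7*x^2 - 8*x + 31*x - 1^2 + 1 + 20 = 63*r^2 - 73*r - 7*x^2 + x*(23 - 56*r) + 20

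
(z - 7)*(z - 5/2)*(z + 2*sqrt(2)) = z^3 - 19*z^2/2 + 2*sqrt(2)*z^2 - 19*sqrt(2)*z + 35*z/2 + 35*sqrt(2)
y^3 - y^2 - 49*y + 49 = (y - 7)*(y - 1)*(y + 7)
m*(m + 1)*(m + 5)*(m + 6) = m^4 + 12*m^3 + 41*m^2 + 30*m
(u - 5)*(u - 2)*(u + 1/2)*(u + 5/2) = u^4 - 4*u^3 - 39*u^2/4 + 85*u/4 + 25/2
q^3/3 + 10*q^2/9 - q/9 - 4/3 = (q/3 + 1)*(q - 1)*(q + 4/3)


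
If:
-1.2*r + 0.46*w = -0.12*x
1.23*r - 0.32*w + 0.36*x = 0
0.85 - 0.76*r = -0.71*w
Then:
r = -0.68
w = -1.92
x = 0.60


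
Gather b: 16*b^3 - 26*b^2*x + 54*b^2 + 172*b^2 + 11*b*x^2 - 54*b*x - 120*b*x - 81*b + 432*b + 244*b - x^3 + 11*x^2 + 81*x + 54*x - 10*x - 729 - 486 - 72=16*b^3 + b^2*(226 - 26*x) + b*(11*x^2 - 174*x + 595) - x^3 + 11*x^2 + 125*x - 1287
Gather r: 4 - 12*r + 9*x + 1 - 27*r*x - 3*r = r*(-27*x - 15) + 9*x + 5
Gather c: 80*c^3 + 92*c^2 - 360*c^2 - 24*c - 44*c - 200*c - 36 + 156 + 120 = 80*c^3 - 268*c^2 - 268*c + 240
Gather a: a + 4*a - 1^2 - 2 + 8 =5*a + 5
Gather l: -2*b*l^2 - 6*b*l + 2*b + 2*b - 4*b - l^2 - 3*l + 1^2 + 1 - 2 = l^2*(-2*b - 1) + l*(-6*b - 3)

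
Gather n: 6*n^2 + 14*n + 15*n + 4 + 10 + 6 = 6*n^2 + 29*n + 20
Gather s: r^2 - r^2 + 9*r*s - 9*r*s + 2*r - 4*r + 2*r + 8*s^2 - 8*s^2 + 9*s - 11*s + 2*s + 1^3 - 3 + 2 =0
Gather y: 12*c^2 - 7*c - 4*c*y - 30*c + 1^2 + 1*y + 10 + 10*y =12*c^2 - 37*c + y*(11 - 4*c) + 11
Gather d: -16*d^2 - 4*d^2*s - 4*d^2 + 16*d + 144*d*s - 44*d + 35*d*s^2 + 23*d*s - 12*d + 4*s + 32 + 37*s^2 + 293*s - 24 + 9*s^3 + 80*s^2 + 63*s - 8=d^2*(-4*s - 20) + d*(35*s^2 + 167*s - 40) + 9*s^3 + 117*s^2 + 360*s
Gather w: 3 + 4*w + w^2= w^2 + 4*w + 3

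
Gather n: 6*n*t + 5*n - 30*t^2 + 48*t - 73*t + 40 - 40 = n*(6*t + 5) - 30*t^2 - 25*t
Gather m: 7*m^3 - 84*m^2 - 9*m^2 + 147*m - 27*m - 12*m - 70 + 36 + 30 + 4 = 7*m^3 - 93*m^2 + 108*m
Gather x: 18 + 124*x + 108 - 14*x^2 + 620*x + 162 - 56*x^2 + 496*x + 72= -70*x^2 + 1240*x + 360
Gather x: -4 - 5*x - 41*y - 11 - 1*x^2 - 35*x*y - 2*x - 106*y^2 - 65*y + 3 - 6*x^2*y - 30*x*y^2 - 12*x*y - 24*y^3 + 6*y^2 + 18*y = x^2*(-6*y - 1) + x*(-30*y^2 - 47*y - 7) - 24*y^3 - 100*y^2 - 88*y - 12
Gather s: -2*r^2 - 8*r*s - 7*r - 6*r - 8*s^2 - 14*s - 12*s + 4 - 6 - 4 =-2*r^2 - 13*r - 8*s^2 + s*(-8*r - 26) - 6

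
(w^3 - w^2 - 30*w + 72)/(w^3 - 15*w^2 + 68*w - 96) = (w + 6)/(w - 8)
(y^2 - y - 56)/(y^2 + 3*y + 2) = (y^2 - y - 56)/(y^2 + 3*y + 2)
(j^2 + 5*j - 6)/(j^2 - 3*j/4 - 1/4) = 4*(j + 6)/(4*j + 1)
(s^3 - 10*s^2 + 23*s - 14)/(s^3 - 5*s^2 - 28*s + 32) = (s^2 - 9*s + 14)/(s^2 - 4*s - 32)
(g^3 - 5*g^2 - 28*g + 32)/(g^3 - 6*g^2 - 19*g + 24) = (g + 4)/(g + 3)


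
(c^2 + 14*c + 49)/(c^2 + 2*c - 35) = (c + 7)/(c - 5)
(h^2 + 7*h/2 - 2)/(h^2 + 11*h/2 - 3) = (h + 4)/(h + 6)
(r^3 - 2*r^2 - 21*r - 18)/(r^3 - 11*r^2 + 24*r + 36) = (r + 3)/(r - 6)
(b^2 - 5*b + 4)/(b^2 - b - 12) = (b - 1)/(b + 3)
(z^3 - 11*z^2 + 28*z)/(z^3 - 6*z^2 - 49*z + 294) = z*(z - 4)/(z^2 + z - 42)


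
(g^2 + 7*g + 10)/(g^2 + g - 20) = (g + 2)/(g - 4)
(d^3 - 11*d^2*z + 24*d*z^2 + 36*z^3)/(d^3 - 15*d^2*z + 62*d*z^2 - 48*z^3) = (d^2 - 5*d*z - 6*z^2)/(d^2 - 9*d*z + 8*z^2)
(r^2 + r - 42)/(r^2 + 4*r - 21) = (r - 6)/(r - 3)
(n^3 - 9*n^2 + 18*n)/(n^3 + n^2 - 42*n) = (n - 3)/(n + 7)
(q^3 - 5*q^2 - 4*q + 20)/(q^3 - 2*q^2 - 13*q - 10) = (q - 2)/(q + 1)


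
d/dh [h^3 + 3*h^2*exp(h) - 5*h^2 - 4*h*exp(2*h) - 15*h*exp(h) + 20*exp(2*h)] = 3*h^2*exp(h) + 3*h^2 - 8*h*exp(2*h) - 9*h*exp(h) - 10*h + 36*exp(2*h) - 15*exp(h)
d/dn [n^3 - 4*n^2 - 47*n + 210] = 3*n^2 - 8*n - 47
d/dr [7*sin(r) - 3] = 7*cos(r)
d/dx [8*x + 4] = 8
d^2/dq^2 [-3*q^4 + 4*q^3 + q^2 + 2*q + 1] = -36*q^2 + 24*q + 2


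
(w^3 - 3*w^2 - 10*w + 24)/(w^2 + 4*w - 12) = (w^2 - w - 12)/(w + 6)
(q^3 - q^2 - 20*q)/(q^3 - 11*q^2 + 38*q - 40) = q*(q + 4)/(q^2 - 6*q + 8)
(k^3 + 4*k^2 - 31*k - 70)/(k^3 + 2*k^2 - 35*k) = (k + 2)/k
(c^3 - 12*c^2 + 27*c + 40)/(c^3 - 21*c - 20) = (c - 8)/(c + 4)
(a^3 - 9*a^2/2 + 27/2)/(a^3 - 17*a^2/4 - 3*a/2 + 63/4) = 2*(2*a + 3)/(4*a + 7)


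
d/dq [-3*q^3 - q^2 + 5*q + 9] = -9*q^2 - 2*q + 5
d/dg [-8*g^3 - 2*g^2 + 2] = 4*g*(-6*g - 1)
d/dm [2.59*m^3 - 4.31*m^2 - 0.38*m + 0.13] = 7.77*m^2 - 8.62*m - 0.38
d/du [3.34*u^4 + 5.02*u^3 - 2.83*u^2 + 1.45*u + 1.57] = 13.36*u^3 + 15.06*u^2 - 5.66*u + 1.45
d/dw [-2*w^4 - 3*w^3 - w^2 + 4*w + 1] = -8*w^3 - 9*w^2 - 2*w + 4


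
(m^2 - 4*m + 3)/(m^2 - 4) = (m^2 - 4*m + 3)/(m^2 - 4)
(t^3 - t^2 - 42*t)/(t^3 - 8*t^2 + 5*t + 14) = t*(t + 6)/(t^2 - t - 2)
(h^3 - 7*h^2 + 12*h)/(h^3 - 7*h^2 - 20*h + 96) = h*(h - 4)/(h^2 - 4*h - 32)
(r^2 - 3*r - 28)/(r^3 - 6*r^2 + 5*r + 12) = (r^2 - 3*r - 28)/(r^3 - 6*r^2 + 5*r + 12)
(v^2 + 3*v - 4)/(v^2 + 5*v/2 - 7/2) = 2*(v + 4)/(2*v + 7)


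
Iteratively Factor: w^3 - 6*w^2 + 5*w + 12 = (w - 3)*(w^2 - 3*w - 4) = (w - 4)*(w - 3)*(w + 1)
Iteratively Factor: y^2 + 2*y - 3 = (y + 3)*(y - 1)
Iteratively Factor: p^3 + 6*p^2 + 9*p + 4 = (p + 1)*(p^2 + 5*p + 4) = (p + 1)^2*(p + 4)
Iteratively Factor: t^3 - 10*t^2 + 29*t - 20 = (t - 1)*(t^2 - 9*t + 20) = (t - 4)*(t - 1)*(t - 5)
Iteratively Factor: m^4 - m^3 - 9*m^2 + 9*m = (m + 3)*(m^3 - 4*m^2 + 3*m) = m*(m + 3)*(m^2 - 4*m + 3) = m*(m - 1)*(m + 3)*(m - 3)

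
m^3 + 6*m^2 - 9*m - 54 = (m - 3)*(m + 3)*(m + 6)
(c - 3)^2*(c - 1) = c^3 - 7*c^2 + 15*c - 9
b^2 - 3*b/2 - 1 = (b - 2)*(b + 1/2)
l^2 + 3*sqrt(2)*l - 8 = (l - sqrt(2))*(l + 4*sqrt(2))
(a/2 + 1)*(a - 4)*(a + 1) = a^3/2 - a^2/2 - 5*a - 4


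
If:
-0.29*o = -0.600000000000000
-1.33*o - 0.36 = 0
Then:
No Solution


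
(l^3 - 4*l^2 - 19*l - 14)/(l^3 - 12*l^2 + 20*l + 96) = (l^2 - 6*l - 7)/(l^2 - 14*l + 48)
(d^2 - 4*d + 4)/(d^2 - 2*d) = (d - 2)/d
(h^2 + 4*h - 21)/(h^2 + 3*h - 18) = (h + 7)/(h + 6)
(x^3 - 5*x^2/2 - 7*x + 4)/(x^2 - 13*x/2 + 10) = (2*x^2 + 3*x - 2)/(2*x - 5)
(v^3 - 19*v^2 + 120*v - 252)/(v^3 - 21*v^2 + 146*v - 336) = (v - 6)/(v - 8)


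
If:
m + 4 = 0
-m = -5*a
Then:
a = -4/5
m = -4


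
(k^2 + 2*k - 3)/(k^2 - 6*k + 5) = (k + 3)/(k - 5)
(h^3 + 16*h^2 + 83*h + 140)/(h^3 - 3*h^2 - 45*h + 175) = (h^2 + 9*h + 20)/(h^2 - 10*h + 25)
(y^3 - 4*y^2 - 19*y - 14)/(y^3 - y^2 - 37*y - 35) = (y + 2)/(y + 5)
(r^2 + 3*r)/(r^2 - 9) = r/(r - 3)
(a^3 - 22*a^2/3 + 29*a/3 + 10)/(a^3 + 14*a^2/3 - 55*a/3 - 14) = (a - 5)/(a + 7)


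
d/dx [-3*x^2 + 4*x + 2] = 4 - 6*x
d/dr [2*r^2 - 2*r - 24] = 4*r - 2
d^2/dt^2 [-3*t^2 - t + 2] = -6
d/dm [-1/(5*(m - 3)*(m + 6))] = (2*m + 3)/(5*(m - 3)^2*(m + 6)^2)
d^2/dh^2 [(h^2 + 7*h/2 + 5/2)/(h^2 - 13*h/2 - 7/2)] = 16*(10*h^3 + 18*h^2 - 12*h + 47)/(8*h^6 - 156*h^5 + 930*h^4 - 1105*h^3 - 3255*h^2 - 1911*h - 343)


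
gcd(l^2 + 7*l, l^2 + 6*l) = l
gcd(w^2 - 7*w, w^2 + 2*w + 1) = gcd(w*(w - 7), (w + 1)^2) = 1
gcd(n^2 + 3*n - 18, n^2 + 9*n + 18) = n + 6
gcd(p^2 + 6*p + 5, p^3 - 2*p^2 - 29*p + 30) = p + 5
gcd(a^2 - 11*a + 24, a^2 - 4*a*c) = 1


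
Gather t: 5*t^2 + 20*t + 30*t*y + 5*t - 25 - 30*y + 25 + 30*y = 5*t^2 + t*(30*y + 25)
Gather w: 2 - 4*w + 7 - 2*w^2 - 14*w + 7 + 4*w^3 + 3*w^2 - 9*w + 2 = 4*w^3 + w^2 - 27*w + 18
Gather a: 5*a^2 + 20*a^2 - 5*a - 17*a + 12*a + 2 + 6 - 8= 25*a^2 - 10*a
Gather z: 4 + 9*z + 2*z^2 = 2*z^2 + 9*z + 4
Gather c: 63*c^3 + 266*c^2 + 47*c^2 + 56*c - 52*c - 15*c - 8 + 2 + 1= 63*c^3 + 313*c^2 - 11*c - 5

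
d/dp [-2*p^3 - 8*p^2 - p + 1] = -6*p^2 - 16*p - 1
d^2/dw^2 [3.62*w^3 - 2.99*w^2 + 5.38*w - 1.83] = 21.72*w - 5.98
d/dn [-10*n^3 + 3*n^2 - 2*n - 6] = -30*n^2 + 6*n - 2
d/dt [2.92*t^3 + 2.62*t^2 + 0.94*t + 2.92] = 8.76*t^2 + 5.24*t + 0.94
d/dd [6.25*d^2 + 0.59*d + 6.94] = 12.5*d + 0.59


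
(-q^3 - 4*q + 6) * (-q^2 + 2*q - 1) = q^5 - 2*q^4 + 5*q^3 - 14*q^2 + 16*q - 6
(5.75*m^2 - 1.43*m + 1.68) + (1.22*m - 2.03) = 5.75*m^2 - 0.21*m - 0.35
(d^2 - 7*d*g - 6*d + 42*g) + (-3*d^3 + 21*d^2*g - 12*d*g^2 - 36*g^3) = -3*d^3 + 21*d^2*g + d^2 - 12*d*g^2 - 7*d*g - 6*d - 36*g^3 + 42*g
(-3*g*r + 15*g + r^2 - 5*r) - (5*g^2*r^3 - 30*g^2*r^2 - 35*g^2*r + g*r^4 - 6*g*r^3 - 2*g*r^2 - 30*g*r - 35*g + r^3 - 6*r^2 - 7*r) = -5*g^2*r^3 + 30*g^2*r^2 + 35*g^2*r - g*r^4 + 6*g*r^3 + 2*g*r^2 + 27*g*r + 50*g - r^3 + 7*r^2 + 2*r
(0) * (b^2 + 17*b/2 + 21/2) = 0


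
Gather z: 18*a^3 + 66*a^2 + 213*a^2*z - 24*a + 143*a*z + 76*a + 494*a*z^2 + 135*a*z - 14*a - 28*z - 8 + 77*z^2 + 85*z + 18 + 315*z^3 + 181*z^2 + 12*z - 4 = 18*a^3 + 66*a^2 + 38*a + 315*z^3 + z^2*(494*a + 258) + z*(213*a^2 + 278*a + 69) + 6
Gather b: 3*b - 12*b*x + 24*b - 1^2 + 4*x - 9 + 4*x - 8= b*(27 - 12*x) + 8*x - 18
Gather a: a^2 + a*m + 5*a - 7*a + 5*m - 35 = a^2 + a*(m - 2) + 5*m - 35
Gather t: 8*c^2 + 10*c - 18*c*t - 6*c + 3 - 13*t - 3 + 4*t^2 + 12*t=8*c^2 + 4*c + 4*t^2 + t*(-18*c - 1)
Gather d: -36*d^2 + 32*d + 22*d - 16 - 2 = -36*d^2 + 54*d - 18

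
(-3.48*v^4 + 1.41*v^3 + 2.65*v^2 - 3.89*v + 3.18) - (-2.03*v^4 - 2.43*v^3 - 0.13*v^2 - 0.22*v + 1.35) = -1.45*v^4 + 3.84*v^3 + 2.78*v^2 - 3.67*v + 1.83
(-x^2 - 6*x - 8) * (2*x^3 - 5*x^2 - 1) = -2*x^5 - 7*x^4 + 14*x^3 + 41*x^2 + 6*x + 8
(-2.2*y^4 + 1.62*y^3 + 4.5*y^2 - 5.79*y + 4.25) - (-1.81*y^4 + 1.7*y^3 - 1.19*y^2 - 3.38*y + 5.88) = -0.39*y^4 - 0.0799999999999998*y^3 + 5.69*y^2 - 2.41*y - 1.63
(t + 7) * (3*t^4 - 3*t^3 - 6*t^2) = 3*t^5 + 18*t^4 - 27*t^3 - 42*t^2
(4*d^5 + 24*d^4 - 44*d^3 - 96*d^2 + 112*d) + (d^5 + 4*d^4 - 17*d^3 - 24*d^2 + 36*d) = 5*d^5 + 28*d^4 - 61*d^3 - 120*d^2 + 148*d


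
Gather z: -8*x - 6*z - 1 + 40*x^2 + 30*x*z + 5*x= 40*x^2 - 3*x + z*(30*x - 6) - 1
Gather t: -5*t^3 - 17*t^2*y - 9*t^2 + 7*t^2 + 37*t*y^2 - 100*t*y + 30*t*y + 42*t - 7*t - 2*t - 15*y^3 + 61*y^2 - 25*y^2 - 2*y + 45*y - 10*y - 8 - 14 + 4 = -5*t^3 + t^2*(-17*y - 2) + t*(37*y^2 - 70*y + 33) - 15*y^3 + 36*y^2 + 33*y - 18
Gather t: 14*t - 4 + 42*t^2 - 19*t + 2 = 42*t^2 - 5*t - 2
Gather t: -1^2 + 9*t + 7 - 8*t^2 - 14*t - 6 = -8*t^2 - 5*t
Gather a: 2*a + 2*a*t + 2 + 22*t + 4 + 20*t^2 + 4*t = a*(2*t + 2) + 20*t^2 + 26*t + 6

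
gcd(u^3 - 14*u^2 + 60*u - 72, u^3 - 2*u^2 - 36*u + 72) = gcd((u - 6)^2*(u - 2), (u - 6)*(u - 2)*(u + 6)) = u^2 - 8*u + 12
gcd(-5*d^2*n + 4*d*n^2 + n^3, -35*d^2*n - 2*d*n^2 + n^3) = 5*d*n + n^2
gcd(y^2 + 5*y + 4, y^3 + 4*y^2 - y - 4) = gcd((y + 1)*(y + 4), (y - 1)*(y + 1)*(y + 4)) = y^2 + 5*y + 4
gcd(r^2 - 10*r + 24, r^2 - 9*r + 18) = r - 6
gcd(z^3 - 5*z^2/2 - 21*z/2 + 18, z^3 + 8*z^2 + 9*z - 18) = z + 3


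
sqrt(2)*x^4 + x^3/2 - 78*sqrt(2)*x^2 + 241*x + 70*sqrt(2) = (x - 5*sqrt(2))*(x - 2*sqrt(2))*(x + 7*sqrt(2))*(sqrt(2)*x + 1/2)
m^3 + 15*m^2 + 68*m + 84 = (m + 2)*(m + 6)*(m + 7)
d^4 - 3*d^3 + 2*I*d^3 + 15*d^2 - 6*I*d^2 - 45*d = d*(d - 3)*(d - 3*I)*(d + 5*I)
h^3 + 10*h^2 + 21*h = h*(h + 3)*(h + 7)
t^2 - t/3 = t*(t - 1/3)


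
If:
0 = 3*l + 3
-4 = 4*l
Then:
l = -1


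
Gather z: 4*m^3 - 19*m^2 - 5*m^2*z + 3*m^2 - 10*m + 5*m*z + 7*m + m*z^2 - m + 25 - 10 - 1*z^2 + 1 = 4*m^3 - 16*m^2 - 4*m + z^2*(m - 1) + z*(-5*m^2 + 5*m) + 16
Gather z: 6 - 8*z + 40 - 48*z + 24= 70 - 56*z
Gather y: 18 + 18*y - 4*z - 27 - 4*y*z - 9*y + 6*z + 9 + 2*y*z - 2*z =y*(9 - 2*z)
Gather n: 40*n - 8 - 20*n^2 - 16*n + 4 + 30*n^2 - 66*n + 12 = 10*n^2 - 42*n + 8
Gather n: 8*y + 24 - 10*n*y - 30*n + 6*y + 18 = n*(-10*y - 30) + 14*y + 42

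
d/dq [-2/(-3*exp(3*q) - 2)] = -18*exp(3*q)/(3*exp(3*q) + 2)^2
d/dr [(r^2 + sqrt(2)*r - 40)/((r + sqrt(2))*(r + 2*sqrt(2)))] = 2*(sqrt(2)*r^2 + 44*r + 62*sqrt(2))/(r^4 + 6*sqrt(2)*r^3 + 26*r^2 + 24*sqrt(2)*r + 16)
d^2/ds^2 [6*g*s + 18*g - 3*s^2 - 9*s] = -6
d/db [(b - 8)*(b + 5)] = 2*b - 3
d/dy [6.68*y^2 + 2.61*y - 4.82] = 13.36*y + 2.61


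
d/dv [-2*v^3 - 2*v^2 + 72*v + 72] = -6*v^2 - 4*v + 72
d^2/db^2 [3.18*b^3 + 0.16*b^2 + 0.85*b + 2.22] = 19.08*b + 0.32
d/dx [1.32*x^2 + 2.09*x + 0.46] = 2.64*x + 2.09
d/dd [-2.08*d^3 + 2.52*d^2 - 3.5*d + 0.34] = -6.24*d^2 + 5.04*d - 3.5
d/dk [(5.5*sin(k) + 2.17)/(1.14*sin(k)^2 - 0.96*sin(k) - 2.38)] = (-4.9476*sin(k) + 3.135*cos(2*k) - 14.1418)*cos(k)/(-1.14*sin(k)^2 + 0.96*sin(k) + 2.38)^2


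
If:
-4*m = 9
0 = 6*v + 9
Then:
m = -9/4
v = -3/2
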